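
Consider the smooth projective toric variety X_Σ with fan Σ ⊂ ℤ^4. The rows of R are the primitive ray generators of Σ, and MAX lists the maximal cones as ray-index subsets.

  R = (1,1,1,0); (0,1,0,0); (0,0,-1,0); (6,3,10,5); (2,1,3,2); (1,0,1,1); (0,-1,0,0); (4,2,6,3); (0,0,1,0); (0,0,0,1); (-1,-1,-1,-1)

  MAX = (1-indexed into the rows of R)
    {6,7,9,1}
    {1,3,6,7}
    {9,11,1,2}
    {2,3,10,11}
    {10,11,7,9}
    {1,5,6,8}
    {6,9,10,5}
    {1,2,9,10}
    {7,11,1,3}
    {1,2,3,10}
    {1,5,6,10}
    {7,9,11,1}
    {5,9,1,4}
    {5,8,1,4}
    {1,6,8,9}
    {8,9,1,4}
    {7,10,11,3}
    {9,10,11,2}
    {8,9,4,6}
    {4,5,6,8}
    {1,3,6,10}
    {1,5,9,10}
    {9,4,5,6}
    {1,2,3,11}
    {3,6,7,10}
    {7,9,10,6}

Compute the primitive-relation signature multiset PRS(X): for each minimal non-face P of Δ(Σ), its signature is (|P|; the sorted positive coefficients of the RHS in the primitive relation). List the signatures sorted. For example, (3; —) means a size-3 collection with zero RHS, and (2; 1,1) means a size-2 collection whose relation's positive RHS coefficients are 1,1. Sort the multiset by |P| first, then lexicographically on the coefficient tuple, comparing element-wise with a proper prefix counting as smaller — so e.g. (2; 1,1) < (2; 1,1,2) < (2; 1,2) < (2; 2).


|primitive collections| = 24. Relations:

  P={2,7}:  v_{2} + v_{7} = 0  so sig = (2; —)
  P={3,9}:  v_{3} + v_{9} = 0  so sig = (2; —)
  P={6,11}:  v_{6} + v_{11} = v_{7}  so sig = (2; 1)
  P={2,6}:  v_{2} + v_{6} = v_{1} + v_{10}  so sig = (2; 1,1)
  P={3,4}:  v_{3} + v_{4} = v_{5} + v_{8}  so sig = (2; 1,1)
  P={5,11}:  v_{5} + v_{11} = v_{6} + v_{9}  so sig = (2; 1,1)
  P={3,5}:  v_{3} + v_{5} = v_{1} + v_{6} + v_{10}  so sig = (2; 1,1,1)
  P={3,8}:  v_{3} + v_{8} = v_{1} + v_{5} + v_{6}  so sig = (2; 1,1,1)
  P={2,8}:  v_{2} + v_{8} = 2·v_{1} + v_{5} + v_{9} + v_{10}  so sig = (2; 1,1,1,2)
  P={4,11}:  v_{4} + v_{11} = v_{6} + v_{8} + 2·v_{9}  so sig = (2; 1,1,2)
  P={5,7}:  v_{5} + v_{7} = 2·v_{6} + v_{9}  so sig = (2; 1,2)
  P={2,5}:  v_{2} + v_{5} = 2·v_{1} + v_{9} + 2·v_{10}  so sig = (2; 1,2,2)
  P={4,7}:  v_{4} + v_{7} = 2·v_{6} + v_{8} + 2·v_{9}  so sig = (2; 1,2,2)
  P={8,11}:  v_{8} + v_{11} = v_{1} + 2·v_{6} + 2·v_{9}  so sig = (2; 1,2,2)
  P={2,4}:  v_{2} + v_{4} = 2·v_{1} + 2·v_{5} + 2·v_{9} + v_{10}  so sig = (2; 1,2,2,2)
  P={7,8}:  v_{7} + v_{8} = v_{1} + 3·v_{6} + 2·v_{9}  so sig = (2; 1,2,3)
  P={4,10}:  v_{4} + v_{10} = 3·v_{5} + v_{9}  so sig = (2; 1,3)
  P={8,10}:  v_{8} + v_{10} = 2·v_{5}  so sig = (2; 2)
  P={1,10,11}:  v_{1} + v_{10} + v_{11} = 0  so sig = (3; —)
  P={1,7,10}:  v_{1} + v_{7} + v_{10} = v_{6}  so sig = (3; 1)
  P={5,8,9}:  v_{5} + v_{8} + v_{9} = v_{4}  so sig = (3; 1)
  P={1,4,6}:  v_{1} + v_{4} + v_{6} = 2·v_{8}  so sig = (3; 2)
  P={1,5,6,9}:  v_{1} + v_{5} + v_{6} + v_{9} = v_{8}  so sig = (4; 1)
  P={1,6,9,10}:  v_{1} + v_{6} + v_{9} + v_{10} = v_{5}  so sig = (4; 1)

Signatures (|P|; sorted positive RHS coefficients), sorted:
    (2; —)
    (2; —)
    (2; 1)
    (2; 1,1)
    (2; 1,1)
    (2; 1,1)
    (2; 1,1,1)
    (2; 1,1,1)
    (2; 1,1,1,2)
    (2; 1,1,2)
    (2; 1,2)
    (2; 1,2,2)
    (2; 1,2,2)
    (2; 1,2,2)
    (2; 1,2,2,2)
    (2; 1,2,3)
    (2; 1,3)
    (2; 2)
    (3; —)
    (3; 1)
    (3; 1)
    (3; 2)
    (4; 1)
    (4; 1)


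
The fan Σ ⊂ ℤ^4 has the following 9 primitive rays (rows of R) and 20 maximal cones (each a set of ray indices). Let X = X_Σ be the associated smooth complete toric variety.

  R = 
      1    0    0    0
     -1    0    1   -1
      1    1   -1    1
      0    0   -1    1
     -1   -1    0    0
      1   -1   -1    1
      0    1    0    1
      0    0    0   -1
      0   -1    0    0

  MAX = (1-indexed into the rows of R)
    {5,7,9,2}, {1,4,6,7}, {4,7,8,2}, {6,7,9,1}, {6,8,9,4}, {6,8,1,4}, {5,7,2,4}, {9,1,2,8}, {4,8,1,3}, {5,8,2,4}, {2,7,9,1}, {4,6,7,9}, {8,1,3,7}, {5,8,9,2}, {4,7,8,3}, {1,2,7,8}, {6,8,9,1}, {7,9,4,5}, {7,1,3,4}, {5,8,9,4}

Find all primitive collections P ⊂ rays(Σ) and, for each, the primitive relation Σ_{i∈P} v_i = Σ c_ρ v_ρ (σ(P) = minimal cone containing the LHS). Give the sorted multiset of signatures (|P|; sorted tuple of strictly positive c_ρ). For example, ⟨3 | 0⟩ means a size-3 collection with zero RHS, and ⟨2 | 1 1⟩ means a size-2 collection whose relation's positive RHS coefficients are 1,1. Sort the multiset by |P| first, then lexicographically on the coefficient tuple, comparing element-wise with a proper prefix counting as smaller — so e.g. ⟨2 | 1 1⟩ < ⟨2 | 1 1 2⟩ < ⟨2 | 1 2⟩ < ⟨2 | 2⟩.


Σ has 14 primitive collections:

  P={1,5}:  v_{1} + v_{5} = v_{9} — sig = ⟨2 | 1⟩
  P={2,6}:  v_{2} + v_{6} = v_{9} — sig = ⟨2 | 1⟩
  P={3,5}:  v_{3} + v_{5} = v_{4} — sig = ⟨2 | 1⟩
  P={2,3}:  v_{2} + v_{3} = v_{7} + v_{8} — sig = ⟨2 | 1 1⟩
  P={3,9}:  v_{3} + v_{9} = v_{1} + v_{4} — sig = ⟨2 | 1 1⟩
  P={5,6}:  v_{5} + v_{6} = v_{4} + 2·v_{9} — sig = ⟨2 | 1 2⟩
  P={3,6}:  v_{3} + v_{6} = 2·v_{1} + 2·v_{4} — sig = ⟨2 | 2 2⟩
  P={1,2,4}:  v_{1} + v_{2} + v_{4} = 0 — sig = ⟨3 | 0⟩
  P={7,8,9}:  v_{7} + v_{8} + v_{9} = 0 — sig = ⟨3 | 0⟩
  P={1,4,9}:  v_{1} + v_{4} + v_{9} = v_{6} — sig = ⟨3 | 1⟩
  P={2,4,9}:  v_{2} + v_{4} + v_{9} = v_{5} — sig = ⟨3 | 1⟩
  P={5,7,8}:  v_{5} + v_{7} + v_{8} = v_{2} + v_{4} — sig = ⟨3 | 1 1⟩
  P={6,7,8}:  v_{6} + v_{7} + v_{8} = v_{1} + v_{4} — sig = ⟨3 | 1 1⟩
  P={1,4,7,8}:  v_{1} + v_{4} + v_{7} + v_{8} = v_{3} — sig = ⟨4 | 1⟩

Sorted signature multiset PRS(X):
{ ⟨2 | 1⟩ ×3,  ⟨2 | 1 1⟩ ×2,  ⟨2 | 1 2⟩,  ⟨2 | 2 2⟩,  ⟨3 | 0⟩ ×2,  ⟨3 | 1⟩ ×2,  ⟨3 | 1 1⟩ ×2,  ⟨4 | 1⟩ }


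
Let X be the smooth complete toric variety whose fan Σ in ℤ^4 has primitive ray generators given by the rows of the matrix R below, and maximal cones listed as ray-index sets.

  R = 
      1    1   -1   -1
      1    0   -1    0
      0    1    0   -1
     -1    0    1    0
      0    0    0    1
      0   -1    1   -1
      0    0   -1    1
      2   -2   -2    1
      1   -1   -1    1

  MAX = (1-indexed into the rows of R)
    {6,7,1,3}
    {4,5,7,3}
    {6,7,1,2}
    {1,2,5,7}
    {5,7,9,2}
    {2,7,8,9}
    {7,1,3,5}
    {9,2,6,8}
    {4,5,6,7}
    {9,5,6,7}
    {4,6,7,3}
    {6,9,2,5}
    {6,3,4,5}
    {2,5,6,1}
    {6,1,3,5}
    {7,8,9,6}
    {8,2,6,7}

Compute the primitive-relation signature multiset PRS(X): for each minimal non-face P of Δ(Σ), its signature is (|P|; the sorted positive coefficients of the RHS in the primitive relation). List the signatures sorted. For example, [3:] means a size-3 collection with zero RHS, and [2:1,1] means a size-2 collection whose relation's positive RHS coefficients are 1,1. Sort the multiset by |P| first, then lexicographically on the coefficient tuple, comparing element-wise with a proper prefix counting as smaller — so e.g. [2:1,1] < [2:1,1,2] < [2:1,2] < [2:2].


Primitive collections (14):

  {2,4}:  v_{2} + v_{4} = 0 — sig = [2:]
  {1,4}:  v_{1} + v_{4} = v_{3} — sig = [2:1]
  {2,3}:  v_{2} + v_{3} = v_{1} — sig = [2:1]
  {3,9}:  v_{3} + v_{9} = v_{2} — sig = [2:1]
  {4,8}:  v_{4} + v_{8} = v_{6} + v_{7} + v_{9} — sig = [2:1,1,1]
  {4,9}:  v_{4} + v_{9} = v_{5} + v_{6} + v_{7} — sig = [2:1,1,1]
  {3,8}:  v_{3} + v_{8} = 2·v_{2} + v_{6} + v_{7} — sig = [2:1,1,2]
  {1,8}:  v_{1} + v_{8} = 3·v_{2} + v_{6} + v_{7} — sig = [2:1,1,3]
  {1,9}:  v_{1} + v_{9} = 2·v_{2} — sig = [2:2]
  {5,8}:  v_{5} + v_{8} = 2·v_{9} — sig = [2:2]
  {3,5,6,7}:  v_{3} + v_{5} + v_{6} + v_{7} = 0 — sig = [4:]
  {1,5,6,7}:  v_{1} + v_{5} + v_{6} + v_{7} = v_{2} — sig = [4:1]
  {2,5,6,7}:  v_{2} + v_{5} + v_{6} + v_{7} = v_{9} — sig = [4:1]
  {2,6,7,9}:  v_{2} + v_{6} + v_{7} + v_{9} = v_{8} — sig = [4:1]

so the primitive-relation signature multiset is
    [2:]
    [2:1]
    [2:1]
    [2:1]
    [2:1,1,1]
    [2:1,1,1]
    [2:1,1,2]
    [2:1,1,3]
    [2:2]
    [2:2]
    [4:]
    [4:1]
    [4:1]
    [4:1]


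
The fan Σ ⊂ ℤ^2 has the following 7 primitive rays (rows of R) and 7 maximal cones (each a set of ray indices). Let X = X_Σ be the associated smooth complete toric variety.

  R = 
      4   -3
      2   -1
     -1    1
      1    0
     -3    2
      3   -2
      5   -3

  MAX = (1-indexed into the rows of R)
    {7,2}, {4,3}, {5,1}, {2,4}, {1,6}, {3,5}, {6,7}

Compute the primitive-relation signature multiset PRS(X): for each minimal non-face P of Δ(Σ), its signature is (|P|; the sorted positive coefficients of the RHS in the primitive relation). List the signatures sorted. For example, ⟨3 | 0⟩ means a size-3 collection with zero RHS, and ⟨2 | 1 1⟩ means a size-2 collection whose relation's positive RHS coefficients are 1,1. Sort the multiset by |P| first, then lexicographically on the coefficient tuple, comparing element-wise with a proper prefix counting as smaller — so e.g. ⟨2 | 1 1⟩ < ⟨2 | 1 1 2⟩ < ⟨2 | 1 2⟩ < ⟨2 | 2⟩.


The 14 primitive collections of Σ (r=7, n=2):

  • {5,6}:  v_{5} + v_{6} = 0  ⇒ sig = ⟨2 | 0⟩
  • {1,3}:  v_{1} + v_{3} = v_{6}  ⇒ sig = ⟨2 | 1⟩
  • {1,4}:  v_{1} + v_{4} = v_{7}  ⇒ sig = ⟨2 | 1⟩
  • {2,3}:  v_{2} + v_{3} = v_{4}  ⇒ sig = ⟨2 | 1⟩
  • {2,5}:  v_{2} + v_{5} = v_{3}  ⇒ sig = ⟨2 | 1⟩
  • {2,6}:  v_{2} + v_{6} = v_{7}  ⇒ sig = ⟨2 | 1⟩
  • {3,6}:  v_{3} + v_{6} = v_{2}  ⇒ sig = ⟨2 | 1⟩
  • {5,7}:  v_{5} + v_{7} = v_{2}  ⇒ sig = ⟨2 | 1⟩
  • {1,2}:  v_{1} + v_{2} = 2·v_{6}  ⇒ sig = ⟨2 | 2⟩
  • {3,7}:  v_{3} + v_{7} = 2·v_{2}  ⇒ sig = ⟨2 | 2⟩
  • {4,5}:  v_{4} + v_{5} = 2·v_{3}  ⇒ sig = ⟨2 | 2⟩
  • {4,6}:  v_{4} + v_{6} = 2·v_{2}  ⇒ sig = ⟨2 | 2⟩
  • {1,7}:  v_{1} + v_{7} = 3·v_{6}  ⇒ sig = ⟨2 | 3⟩
  • {4,7}:  v_{4} + v_{7} = 3·v_{2}  ⇒ sig = ⟨2 | 3⟩

Hence PRS(X_Σ) =
{ ⟨2 | 0⟩,  ⟨2 | 1⟩ ×7,  ⟨2 | 2⟩ ×4,  ⟨2 | 3⟩ ×2 }


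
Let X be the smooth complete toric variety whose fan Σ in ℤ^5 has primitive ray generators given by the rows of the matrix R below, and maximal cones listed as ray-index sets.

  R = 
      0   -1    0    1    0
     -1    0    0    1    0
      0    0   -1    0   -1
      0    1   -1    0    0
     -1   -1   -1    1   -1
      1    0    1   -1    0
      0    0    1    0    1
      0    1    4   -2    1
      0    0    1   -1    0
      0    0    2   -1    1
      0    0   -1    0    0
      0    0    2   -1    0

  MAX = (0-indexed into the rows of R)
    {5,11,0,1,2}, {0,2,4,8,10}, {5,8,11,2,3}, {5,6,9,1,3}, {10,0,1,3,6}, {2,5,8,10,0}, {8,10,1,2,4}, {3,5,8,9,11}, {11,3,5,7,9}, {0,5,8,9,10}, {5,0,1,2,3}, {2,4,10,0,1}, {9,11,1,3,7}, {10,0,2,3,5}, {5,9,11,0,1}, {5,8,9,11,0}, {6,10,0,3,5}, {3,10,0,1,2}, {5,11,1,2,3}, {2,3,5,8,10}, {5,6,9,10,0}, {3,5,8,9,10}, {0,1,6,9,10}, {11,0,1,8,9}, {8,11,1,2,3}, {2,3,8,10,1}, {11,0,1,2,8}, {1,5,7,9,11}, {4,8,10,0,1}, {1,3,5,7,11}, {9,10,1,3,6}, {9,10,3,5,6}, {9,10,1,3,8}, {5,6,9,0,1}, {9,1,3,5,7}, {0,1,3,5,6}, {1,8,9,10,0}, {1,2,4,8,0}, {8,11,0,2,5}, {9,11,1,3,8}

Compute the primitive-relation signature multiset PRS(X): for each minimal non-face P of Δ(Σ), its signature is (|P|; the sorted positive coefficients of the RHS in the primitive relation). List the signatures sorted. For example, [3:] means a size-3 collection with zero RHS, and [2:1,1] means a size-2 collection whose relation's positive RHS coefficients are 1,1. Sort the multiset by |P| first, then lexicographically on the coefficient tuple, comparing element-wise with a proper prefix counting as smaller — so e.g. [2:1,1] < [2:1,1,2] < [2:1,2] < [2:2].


23 collections generate NE(X_Σ); each relation:

  • {2,6}:  v_{2} + v_{6} = 0 — sig = [2:]
  • {2,9}:  v_{2} + v_{9} = v_{8} — sig = [2:1]
  • {6,8}:  v_{6} + v_{8} = v_{9} — sig = [2:1]
  • {10,11}:  v_{10} + v_{11} = v_{8} — sig = [2:1]
  • {3,4}:  v_{3} + v_{4} = v_{1} + v_{2} + v_{10} — sig = [2:1,1,1]
  • {4,5}:  v_{4} + v_{5} = v_{0} + v_{2} + v_{8} — sig = [2:1,1,1]
  • {4,7}:  v_{4} + v_{7} = v_{1} + v_{8} + v_{11} — sig = [2:1,1,1]
  • {6,11}:  v_{6} + v_{11} = v_{1} + v_{5} + v_{9} — sig = [2:1,1,1]
  • {7,10}:  v_{7} + v_{10} = v_{3} + v_{9} + v_{11} — sig = [2:1,1,1]
  • {4,6}:  v_{4} + v_{6} = v_{0} + v_{1} + v_{8} + v_{10} — sig = [2:1,1,1,1]
  • {4,9}:  v_{4} + v_{9} = v_{0} + v_{1} + 2·v_{8} + v_{10} — sig = [2:1,1,1,2]
  • {4,11}:  v_{4} + v_{11} = v_{0} + v_{1} + v_{2} + 2·v_{8} — sig = [2:1,1,1,2]
  • {7,8}:  v_{7} + v_{8} = v_{3} + v_{9} + 2·v_{11} — sig = [2:1,1,2]
  • {2,7}:  v_{2} + v_{7} = v_{3} + 2·v_{11} — sig = [2:1,2]
  • {0,7}:  v_{0} + v_{7} = 2·v_{1} + 2·v_{5} + v_{9} — sig = [2:1,2,2]
  • {6,7}:  v_{6} + v_{7} = 2·v_{1} + v_{3} + 2·v_{5} + 2·v_{9} — sig = [2:1,2,2,2]
  • {0,3,8}:  v_{0} + v_{3} + v_{8} = 0 — sig = [3:]
  • {1,5,10}:  v_{1} + v_{5} + v_{10} = 0 — sig = [3:]
  • {0,3,9}:  v_{0} + v_{3} + v_{9} = v_{6} — sig = [3:1]
  • {1,5,8}:  v_{1} + v_{5} + v_{8} = v_{11} — sig = [3:1]
  • {0,3,11}:  v_{0} + v_{3} + v_{11} = v_{1} + v_{5} — sig = [3:1,1]
  • {0,1,2,8,10}:  v_{0} + v_{1} + v_{2} + v_{8} + v_{10} = v_{4} — sig = [5:1]
  • {1,3,5,9,11}:  v_{1} + v_{3} + v_{5} + v_{9} + v_{11} = v_{7} — sig = [5:1]

Sorted signature multiset PRS(X):
[[2:], [2:1], [2:1], [2:1], [2:1,1,1], [2:1,1,1], [2:1,1,1], [2:1,1,1], [2:1,1,1], [2:1,1,1,1], [2:1,1,1,2], [2:1,1,1,2], [2:1,1,2], [2:1,2], [2:1,2,2], [2:1,2,2,2], [3:], [3:], [3:1], [3:1], [3:1,1], [5:1], [5:1]]


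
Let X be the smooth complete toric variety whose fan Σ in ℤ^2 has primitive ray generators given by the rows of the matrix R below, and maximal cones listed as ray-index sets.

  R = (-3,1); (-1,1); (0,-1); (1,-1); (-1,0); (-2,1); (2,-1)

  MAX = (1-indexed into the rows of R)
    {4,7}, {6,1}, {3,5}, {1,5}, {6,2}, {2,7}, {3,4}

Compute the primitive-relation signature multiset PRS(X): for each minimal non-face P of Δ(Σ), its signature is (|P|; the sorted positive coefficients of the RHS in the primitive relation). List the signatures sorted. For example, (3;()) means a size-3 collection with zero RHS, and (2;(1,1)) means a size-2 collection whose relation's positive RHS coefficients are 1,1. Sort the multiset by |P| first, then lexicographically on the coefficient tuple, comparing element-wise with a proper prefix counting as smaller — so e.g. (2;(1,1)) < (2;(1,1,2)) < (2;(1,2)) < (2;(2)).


Σ has 14 primitive collections:

  P = {2,4}:  v_{2} + v_{4} = 0 ; sig = (2;())
  P = {6,7}:  v_{6} + v_{7} = 0 ; sig = (2;())
  P = {1,7}:  v_{1} + v_{7} = v_{5} ; sig = (2;(1))
  P = {2,3}:  v_{2} + v_{3} = v_{5} ; sig = (2;(1))
  P = {2,5}:  v_{2} + v_{5} = v_{6} ; sig = (2;(1))
  P = {4,5}:  v_{4} + v_{5} = v_{3} ; sig = (2;(1))
  P = {4,6}:  v_{4} + v_{6} = v_{5} ; sig = (2;(1))
  P = {5,6}:  v_{5} + v_{6} = v_{1} ; sig = (2;(1))
  P = {5,7}:  v_{5} + v_{7} = v_{4} ; sig = (2;(1))
  P = {1,2}:  v_{1} + v_{2} = 2·v_{6} ; sig = (2;(2))
  P = {1,4}:  v_{1} + v_{4} = 2·v_{5} ; sig = (2;(2))
  P = {3,6}:  v_{3} + v_{6} = 2·v_{5} ; sig = (2;(2))
  P = {3,7}:  v_{3} + v_{7} = 2·v_{4} ; sig = (2;(2))
  P = {1,3}:  v_{1} + v_{3} = 3·v_{5} ; sig = (2;(3))

Signatures (|P|; sorted positive RHS coefficients), sorted:
[(2;()), (2;()), (2;(1)), (2;(1)), (2;(1)), (2;(1)), (2;(1)), (2;(1)), (2;(1)), (2;(2)), (2;(2)), (2;(2)), (2;(2)), (2;(3))]


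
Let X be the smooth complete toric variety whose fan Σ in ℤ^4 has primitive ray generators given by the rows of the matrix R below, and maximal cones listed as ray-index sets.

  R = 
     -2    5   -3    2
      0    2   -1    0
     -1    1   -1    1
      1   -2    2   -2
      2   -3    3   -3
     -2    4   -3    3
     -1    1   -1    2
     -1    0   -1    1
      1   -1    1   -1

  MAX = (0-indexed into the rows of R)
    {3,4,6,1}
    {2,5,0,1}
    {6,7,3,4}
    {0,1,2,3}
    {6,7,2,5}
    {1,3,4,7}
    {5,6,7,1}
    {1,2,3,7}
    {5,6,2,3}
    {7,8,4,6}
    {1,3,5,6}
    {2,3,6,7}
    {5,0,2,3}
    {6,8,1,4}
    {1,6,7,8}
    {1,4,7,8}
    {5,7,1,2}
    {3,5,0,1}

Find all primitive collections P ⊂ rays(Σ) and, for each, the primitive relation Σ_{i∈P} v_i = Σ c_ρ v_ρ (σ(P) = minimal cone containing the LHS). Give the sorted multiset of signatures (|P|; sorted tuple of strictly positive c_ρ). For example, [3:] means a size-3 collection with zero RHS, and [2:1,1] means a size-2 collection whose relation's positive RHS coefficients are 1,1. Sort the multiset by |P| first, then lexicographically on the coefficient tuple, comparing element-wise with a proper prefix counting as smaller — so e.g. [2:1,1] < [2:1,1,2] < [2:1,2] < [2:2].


|primitive collections| = 14. Relations:

  P={2,8}:  v_{2} + v_{8} = 0 ; sig = [2:]
  P={2,4}:  v_{2} + v_{4} = v_{3} ; sig = [2:1]
  P={3,8}:  v_{3} + v_{8} = v_{4} ; sig = [2:1]
  P={5,8}:  v_{5} + v_{8} = v_{1} + v_{6} ; sig = [2:1,1]
  P={0,8}:  v_{0} + v_{8} = v_{1} + v_{3} + v_{5} ; sig = [2:1,1,1]
  P={4,5}:  v_{4} + v_{5} = v_{1} + v_{3} + v_{6} ; sig = [2:1,1,1]
  P={0,4}:  v_{0} + v_{4} = v_{1} + 2·v_{3} + v_{5} ; sig = [2:1,1,2]
  P={0,6}:  v_{0} + v_{6} = v_{3} + 2·v_{5} ; sig = [2:1,2]
  P={0,7}:  v_{0} + v_{7} = v_{1} + 3·v_{2} ; sig = [2:1,3]
  P={1,2,6}:  v_{1} + v_{2} + v_{6} = v_{5} ; sig = [3:1]
  P={3,5,7}:  v_{3} + v_{5} + v_{7} = 2·v_{2} ; sig = [3:2]
  P={1,4,6,7}:  v_{1} + v_{4} + v_{6} + v_{7} = 0 ; sig = [4:]
  P={1,2,3,5}:  v_{1} + v_{2} + v_{3} + v_{5} = v_{0} ; sig = [4:1]
  P={1,3,6,7}:  v_{1} + v_{3} + v_{6} + v_{7} = v_{2} ; sig = [4:1]

so the primitive-relation signature multiset is
[[2:], [2:1], [2:1], [2:1,1], [2:1,1,1], [2:1,1,1], [2:1,1,2], [2:1,2], [2:1,3], [3:1], [3:2], [4:], [4:1], [4:1]]


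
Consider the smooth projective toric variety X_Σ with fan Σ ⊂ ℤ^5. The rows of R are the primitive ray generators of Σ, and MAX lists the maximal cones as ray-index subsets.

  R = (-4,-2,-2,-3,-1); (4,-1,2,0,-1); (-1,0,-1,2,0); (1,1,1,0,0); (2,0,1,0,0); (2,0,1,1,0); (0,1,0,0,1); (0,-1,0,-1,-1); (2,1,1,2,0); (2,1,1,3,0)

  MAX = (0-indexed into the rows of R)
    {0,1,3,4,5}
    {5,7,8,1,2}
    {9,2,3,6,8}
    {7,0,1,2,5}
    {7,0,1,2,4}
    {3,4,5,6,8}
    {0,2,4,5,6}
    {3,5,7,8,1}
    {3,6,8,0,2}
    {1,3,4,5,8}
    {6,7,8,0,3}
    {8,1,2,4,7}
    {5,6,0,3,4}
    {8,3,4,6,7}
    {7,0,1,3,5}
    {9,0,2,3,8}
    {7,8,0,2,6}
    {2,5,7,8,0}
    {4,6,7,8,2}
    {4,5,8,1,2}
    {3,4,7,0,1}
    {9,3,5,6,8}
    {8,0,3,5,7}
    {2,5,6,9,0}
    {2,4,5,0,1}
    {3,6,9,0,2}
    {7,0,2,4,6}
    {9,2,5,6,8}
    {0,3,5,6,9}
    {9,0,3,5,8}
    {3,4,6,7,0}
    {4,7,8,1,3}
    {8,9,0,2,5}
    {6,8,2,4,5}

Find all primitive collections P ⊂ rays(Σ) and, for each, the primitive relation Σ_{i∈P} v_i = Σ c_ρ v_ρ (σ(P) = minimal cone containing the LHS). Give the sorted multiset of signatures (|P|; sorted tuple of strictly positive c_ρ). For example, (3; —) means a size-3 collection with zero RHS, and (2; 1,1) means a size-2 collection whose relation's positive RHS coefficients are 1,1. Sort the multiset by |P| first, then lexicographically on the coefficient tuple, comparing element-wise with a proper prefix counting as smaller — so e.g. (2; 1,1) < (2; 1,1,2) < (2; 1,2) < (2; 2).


|primitive collections| = 14. Relations:

  P = {4,9}:  v_{4} + v_{9} = v_{5} + v_{8} — sig = (2; 1,1)
  P = {1,9}:  v_{1} + v_{9} = 2·v_{5} + v_{7} + v_{8} — sig = (2; 1,1,2)
  P = {7,9}:  v_{7} + v_{9} = v_{0} + v_{5} + 2·v_{8} — sig = (2; 1,1,2)
  P = {1,6}:  v_{1} + v_{6} = 2·v_{4} — sig = (2; 2)
  P = {0,4,8}:  v_{0} + v_{4} + v_{8} = v_{7} — sig = (3; 1)
  P = {2,3,4}:  v_{2} + v_{3} + v_{4} = v_{8} — sig = (3; 1)
  P = {2,3,5}:  v_{2} + v_{3} + v_{5} = v_{9} — sig = (3; 1)
  P = {4,5,7}:  v_{4} + v_{5} + v_{7} = v_{1} — sig = (3; 1)
  P = {5,6,7}:  v_{5} + v_{6} + v_{7} = v_{4} — sig = (3; 1)
  P = {1,2,3}:  v_{1} + v_{2} + v_{3} = v_{5} + v_{7} + v_{8} — sig = (3; 1,1,1)
  P = {0,1,8}:  v_{0} + v_{1} + v_{8} = v_{5} + 2·v_{7} — sig = (3; 1,2)
  P = {2,3,7}:  v_{2} + v_{3} + v_{7} = v_{0} + 2·v_{8} — sig = (3; 1,2)
  P = {0,5,6,8}:  v_{0} + v_{5} + v_{6} + v_{8} = 0 — sig = (4; —)
  P = {0,6,8,9}:  v_{0} + v_{6} + v_{8} + v_{9} = v_{2} + v_{3} — sig = (4; 1,1)

Sorted signature multiset PRS(X):
[(2; 1,1), (2; 1,1,2), (2; 1,1,2), (2; 2), (3; 1), (3; 1), (3; 1), (3; 1), (3; 1), (3; 1,1,1), (3; 1,2), (3; 1,2), (4; —), (4; 1,1)]


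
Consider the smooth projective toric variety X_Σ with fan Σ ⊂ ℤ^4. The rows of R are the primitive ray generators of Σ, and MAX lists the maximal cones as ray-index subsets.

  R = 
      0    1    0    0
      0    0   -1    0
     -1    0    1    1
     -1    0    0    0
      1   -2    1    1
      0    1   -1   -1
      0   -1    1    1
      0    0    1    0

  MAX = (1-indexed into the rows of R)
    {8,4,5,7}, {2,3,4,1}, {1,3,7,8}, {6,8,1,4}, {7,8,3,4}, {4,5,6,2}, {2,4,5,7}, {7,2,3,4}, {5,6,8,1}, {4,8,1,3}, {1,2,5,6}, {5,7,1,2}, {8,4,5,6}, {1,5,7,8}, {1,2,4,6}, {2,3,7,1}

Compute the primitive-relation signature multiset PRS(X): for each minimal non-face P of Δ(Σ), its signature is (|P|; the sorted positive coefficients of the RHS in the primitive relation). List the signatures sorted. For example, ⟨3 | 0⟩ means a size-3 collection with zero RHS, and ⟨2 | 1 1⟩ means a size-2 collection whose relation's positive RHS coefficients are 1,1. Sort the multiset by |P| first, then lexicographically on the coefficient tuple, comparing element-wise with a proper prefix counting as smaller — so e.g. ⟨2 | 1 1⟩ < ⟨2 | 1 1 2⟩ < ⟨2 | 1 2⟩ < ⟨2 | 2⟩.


6 minimal non-faces of Δ(Σ) (on 8 rays):

  P={2,8}:  v_{2} + v_{8} = 0 ; sig = ⟨2 | 0⟩
  P={6,7}:  v_{6} + v_{7} = 0 ; sig = ⟨2 | 0⟩
  P={3,6}:  v_{3} + v_{6} = v_{1} + v_{4} ; sig = ⟨2 | 1 1⟩
  P={3,5}:  v_{3} + v_{5} = 2·v_{7} ; sig = ⟨2 | 2⟩
  P={1,4,5}:  v_{1} + v_{4} + v_{5} = v_{7} ; sig = ⟨3 | 1⟩
  P={1,4,7}:  v_{1} + v_{4} + v_{7} = v_{3} ; sig = ⟨3 | 1⟩

Sorted signature multiset PRS(X):
{ ⟨2 | 0⟩ ×2,  ⟨2 | 1 1⟩,  ⟨2 | 2⟩,  ⟨3 | 1⟩ ×2 }


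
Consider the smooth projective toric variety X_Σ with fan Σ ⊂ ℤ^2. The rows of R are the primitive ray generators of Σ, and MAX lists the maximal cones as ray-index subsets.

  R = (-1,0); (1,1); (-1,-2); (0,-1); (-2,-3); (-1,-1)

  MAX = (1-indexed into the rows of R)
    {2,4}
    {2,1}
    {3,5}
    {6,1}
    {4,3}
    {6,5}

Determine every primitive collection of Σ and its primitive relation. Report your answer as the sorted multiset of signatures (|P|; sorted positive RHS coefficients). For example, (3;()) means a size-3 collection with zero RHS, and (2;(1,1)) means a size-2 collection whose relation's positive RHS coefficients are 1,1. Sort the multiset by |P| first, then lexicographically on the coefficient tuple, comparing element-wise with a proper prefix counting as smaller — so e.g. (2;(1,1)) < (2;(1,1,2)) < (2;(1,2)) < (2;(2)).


Primitive collections (9):

  P={2,6}:  v_{2} + v_{6} = 0 ; sig = (2;())
  P={1,4}:  v_{1} + v_{4} = v_{6} ; sig = (2;(1))
  P={2,3}:  v_{2} + v_{3} = v_{4} ; sig = (2;(1))
  P={2,5}:  v_{2} + v_{5} = v_{3} ; sig = (2;(1))
  P={3,6}:  v_{3} + v_{6} = v_{5} ; sig = (2;(1))
  P={4,6}:  v_{4} + v_{6} = v_{3} ; sig = (2;(1))
  P={1,3}:  v_{1} + v_{3} = 2·v_{6} ; sig = (2;(2))
  P={4,5}:  v_{4} + v_{5} = 2·v_{3} ; sig = (2;(2))
  P={1,5}:  v_{1} + v_{5} = 3·v_{6} ; sig = (2;(3))

Sorted signature multiset PRS(X):
{ (2;()),  (2;(1)) ×5,  (2;(2)) ×2,  (2;(3)) }


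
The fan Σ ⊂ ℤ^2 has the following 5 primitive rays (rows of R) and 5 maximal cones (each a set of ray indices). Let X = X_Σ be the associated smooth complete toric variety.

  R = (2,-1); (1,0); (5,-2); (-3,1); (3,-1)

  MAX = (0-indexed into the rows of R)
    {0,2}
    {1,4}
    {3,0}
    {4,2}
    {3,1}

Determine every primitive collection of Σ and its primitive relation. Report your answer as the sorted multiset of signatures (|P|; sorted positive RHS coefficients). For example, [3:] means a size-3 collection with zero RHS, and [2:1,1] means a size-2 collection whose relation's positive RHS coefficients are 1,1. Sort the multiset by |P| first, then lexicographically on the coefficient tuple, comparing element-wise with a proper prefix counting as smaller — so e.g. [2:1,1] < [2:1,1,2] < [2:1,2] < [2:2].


Minimal non-faces — 5 found among 5 rays, 5 max cones:

  • {3,4}:  v_{3} + v_{4} = 0  →  sig = [2:]
  • {0,1}:  v_{0} + v_{1} = v_{4}  →  sig = [2:1]
  • {0,4}:  v_{0} + v_{4} = v_{2}  →  sig = [2:1]
  • {2,3}:  v_{2} + v_{3} = v_{0}  →  sig = [2:1]
  • {1,2}:  v_{1} + v_{2} = 2·v_{4}  →  sig = [2:2]

Signatures (|P|; sorted positive RHS coefficients), sorted:
    [2:]
    [2:1]
    [2:1]
    [2:1]
    [2:2]


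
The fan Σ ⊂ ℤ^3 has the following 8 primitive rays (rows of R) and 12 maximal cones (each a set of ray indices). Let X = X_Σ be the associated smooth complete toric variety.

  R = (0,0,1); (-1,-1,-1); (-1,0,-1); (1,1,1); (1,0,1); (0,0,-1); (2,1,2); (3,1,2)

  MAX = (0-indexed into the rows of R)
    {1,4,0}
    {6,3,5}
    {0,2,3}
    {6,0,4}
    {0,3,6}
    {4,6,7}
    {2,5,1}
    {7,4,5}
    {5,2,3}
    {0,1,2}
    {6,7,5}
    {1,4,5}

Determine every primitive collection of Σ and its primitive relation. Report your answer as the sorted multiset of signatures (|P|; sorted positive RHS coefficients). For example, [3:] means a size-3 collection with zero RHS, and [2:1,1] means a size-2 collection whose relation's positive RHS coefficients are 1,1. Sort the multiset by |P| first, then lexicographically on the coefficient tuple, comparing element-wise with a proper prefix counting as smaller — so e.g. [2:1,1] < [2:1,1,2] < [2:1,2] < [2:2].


Σ has 11 primitive collections:

  P = {0,5}:  v_{0} + v_{5} = 0 — sig = [2:]
  P = {1,3}:  v_{1} + v_{3} = 0 — sig = [2:]
  P = {2,4}:  v_{2} + v_{4} = 0 — sig = [2:]
  P = {1,6}:  v_{1} + v_{6} = v_{4} — sig = [2:1]
  P = {2,6}:  v_{2} + v_{6} = v_{3} — sig = [2:1]
  P = {3,4}:  v_{3} + v_{4} = v_{6} — sig = [2:1]
  P = {0,7}:  v_{0} + v_{7} = v_{4} + v_{6} — sig = [2:1,1]
  P = {2,7}:  v_{2} + v_{7} = v_{5} + v_{6} — sig = [2:1,1]
  P = {1,7}:  v_{1} + v_{7} = 2·v_{4} + v_{5} — sig = [2:1,2]
  P = {3,7}:  v_{3} + v_{7} = v_{5} + 2·v_{6} — sig = [2:1,2]
  P = {4,5,6}:  v_{4} + v_{5} + v_{6} = v_{7} — sig = [3:1]

so the primitive-relation signature multiset is
    |P|=2: 10 collections, coeffs (), (), (), (1), (1), (1), (1,1), (1,1), (1,2), (1,2)
    |P|=3: 1 collection, coeffs (1)


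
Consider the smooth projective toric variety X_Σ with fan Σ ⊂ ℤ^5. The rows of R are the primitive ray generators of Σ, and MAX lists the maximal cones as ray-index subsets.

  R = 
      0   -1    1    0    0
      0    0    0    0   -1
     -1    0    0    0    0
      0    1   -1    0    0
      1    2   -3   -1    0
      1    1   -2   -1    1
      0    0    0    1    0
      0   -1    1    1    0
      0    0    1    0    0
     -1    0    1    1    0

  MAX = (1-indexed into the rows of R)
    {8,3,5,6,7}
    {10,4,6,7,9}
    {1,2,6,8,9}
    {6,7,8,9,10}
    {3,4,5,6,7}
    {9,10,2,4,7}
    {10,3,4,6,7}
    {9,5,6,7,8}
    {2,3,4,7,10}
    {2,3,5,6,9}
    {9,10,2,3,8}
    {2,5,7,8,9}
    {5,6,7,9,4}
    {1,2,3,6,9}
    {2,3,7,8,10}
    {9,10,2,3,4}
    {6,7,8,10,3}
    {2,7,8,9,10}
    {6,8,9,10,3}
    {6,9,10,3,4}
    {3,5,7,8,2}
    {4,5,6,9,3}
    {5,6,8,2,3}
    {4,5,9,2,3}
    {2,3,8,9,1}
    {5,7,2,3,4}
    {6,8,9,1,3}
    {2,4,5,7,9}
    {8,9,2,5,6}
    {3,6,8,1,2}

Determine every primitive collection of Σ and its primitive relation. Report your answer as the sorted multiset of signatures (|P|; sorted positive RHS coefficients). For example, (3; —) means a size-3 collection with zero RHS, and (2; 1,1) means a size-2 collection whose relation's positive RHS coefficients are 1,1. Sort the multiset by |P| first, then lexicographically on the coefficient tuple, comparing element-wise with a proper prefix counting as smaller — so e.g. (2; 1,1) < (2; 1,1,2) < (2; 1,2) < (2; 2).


Minimal non-faces — 12 found among 10 rays, 30 max cones:

  P = {1,4}:  v_{1} + v_{4} = 0 ; sig = (2; —)
  P = {1,7}:  v_{1} + v_{7} = v_{8} ; sig = (2; 1)
  P = {4,8}:  v_{4} + v_{8} = v_{7} ; sig = (2; 1)
  P = {1,5}:  v_{1} + v_{5} = v_{2} + v_{6} ; sig = (2; 1,1)
  P = {1,10}:  v_{1} + v_{10} = v_{3} + v_{8} + v_{9} ; sig = (2; 1,1,1)
  P = {5,10}:  v_{5} + v_{10} = 2·v_{4} ; sig = (2; 2)
  P = {2,4,6}:  v_{2} + v_{4} + v_{6} = v_{5} ; sig = (3; 1)
  P = {2,6,10}:  v_{2} + v_{6} + v_{10} = v_{4} ; sig = (3; 1)
  P = {3,7,9}:  v_{3} + v_{7} + v_{9} = v_{10} ; sig = (3; 1)
  P = {2,6,7}:  v_{2} + v_{6} + v_{7} = v_{5} + v_{8} ; sig = (3; 1,1)
  P = {3,5,8,9}:  v_{3} + v_{5} + v_{8} + v_{9} = v_{4} ; sig = (4; 1)
  P = {2,3,6,8,9}:  v_{2} + v_{3} + v_{6} + v_{8} + v_{9} = 0 ; sig = (5; —)

so the primitive-relation signature multiset is
    |P|=2: 6 collections, coeffs (), (1), (1), (1,1), (1,1,1), (2)
    |P|=3: 4 collections, coeffs (1), (1), (1), (1,1)
    |P|=4: 1 collection, coeffs (1)
    |P|=5: 1 collection, coeffs ()


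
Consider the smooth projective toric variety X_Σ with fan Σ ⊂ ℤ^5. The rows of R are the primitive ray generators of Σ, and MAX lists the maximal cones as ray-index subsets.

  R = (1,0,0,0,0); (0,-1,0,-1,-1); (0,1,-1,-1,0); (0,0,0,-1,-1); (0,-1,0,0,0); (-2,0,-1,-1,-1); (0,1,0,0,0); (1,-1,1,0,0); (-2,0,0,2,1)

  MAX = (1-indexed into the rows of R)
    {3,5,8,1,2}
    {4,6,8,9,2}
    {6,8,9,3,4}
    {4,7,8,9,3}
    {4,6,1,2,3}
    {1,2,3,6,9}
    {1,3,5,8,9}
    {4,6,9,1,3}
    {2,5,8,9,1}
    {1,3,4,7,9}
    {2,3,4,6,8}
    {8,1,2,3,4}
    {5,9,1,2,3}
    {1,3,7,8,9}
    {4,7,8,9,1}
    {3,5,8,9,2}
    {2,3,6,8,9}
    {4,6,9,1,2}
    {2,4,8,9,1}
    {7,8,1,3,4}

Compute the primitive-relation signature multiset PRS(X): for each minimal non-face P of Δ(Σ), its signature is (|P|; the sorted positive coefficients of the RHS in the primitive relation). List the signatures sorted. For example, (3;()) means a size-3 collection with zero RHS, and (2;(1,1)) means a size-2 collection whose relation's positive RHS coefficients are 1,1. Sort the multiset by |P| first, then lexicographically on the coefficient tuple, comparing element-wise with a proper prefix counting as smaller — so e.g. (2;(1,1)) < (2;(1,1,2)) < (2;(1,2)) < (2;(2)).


Σ has 9 primitive collections:

  P={5,7}:  v_{5} + v_{7} = 0  so sig = (2;())
  P={2,7}:  v_{2} + v_{7} = v_{4}  so sig = (2;(1))
  P={4,5}:  v_{4} + v_{5} = v_{2}  so sig = (2;(1))
  P={5,6}:  v_{5} + v_{6} = 2·v_{2} + v_{3} + v_{9}  so sig = (2;(1,1,2))
  P={6,7}:  v_{6} + v_{7} = v_{3} + 2·v_{4} + v_{9}  so sig = (2;(1,1,2))
  P={1,6,8}:  v_{1} + v_{6} + v_{8} = v_{2}  so sig = (3;(1))
  P={2,3,4,9}:  v_{2} + v_{3} + v_{4} + v_{9} = v_{6}  so sig = (4;(1))
  P={1,3,4,8,9}:  v_{1} + v_{3} + v_{4} + v_{8} + v_{9} = 0  so sig = (5;())
  P={1,2,3,8,9}:  v_{1} + v_{2} + v_{3} + v_{8} + v_{9} = v_{5}  so sig = (5;(1))

Sorted signature multiset PRS(X):
    |P|=2: 5 collections, coeffs (), (1), (1), (1,1,2), (1,1,2)
    |P|=3: 1 collection, coeffs (1)
    |P|=4: 1 collection, coeffs (1)
    |P|=5: 2 collections, coeffs (), (1)


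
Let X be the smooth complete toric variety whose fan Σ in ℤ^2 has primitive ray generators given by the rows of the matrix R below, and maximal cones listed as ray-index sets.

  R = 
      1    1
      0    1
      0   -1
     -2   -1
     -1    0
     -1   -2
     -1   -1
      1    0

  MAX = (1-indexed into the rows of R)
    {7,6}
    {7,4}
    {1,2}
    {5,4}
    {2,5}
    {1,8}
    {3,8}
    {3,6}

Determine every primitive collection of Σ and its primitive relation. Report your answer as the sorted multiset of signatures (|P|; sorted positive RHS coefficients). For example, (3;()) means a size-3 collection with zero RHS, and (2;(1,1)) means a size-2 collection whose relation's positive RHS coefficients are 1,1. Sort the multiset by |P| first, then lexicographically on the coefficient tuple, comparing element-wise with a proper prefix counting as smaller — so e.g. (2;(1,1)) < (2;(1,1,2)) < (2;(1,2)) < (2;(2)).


The 20 primitive collections of Σ (r=8, n=2):

  P={1,7}:  v_{1} + v_{7} = 0 — sig = (2;())
  P={2,3}:  v_{2} + v_{3} = 0 — sig = (2;())
  P={5,8}:  v_{5} + v_{8} = 0 — sig = (2;())
  P={1,3}:  v_{1} + v_{3} = v_{8} — sig = (2;(1))
  P={1,4}:  v_{1} + v_{4} = v_{5} — sig = (2;(1))
  P={1,5}:  v_{1} + v_{5} = v_{2} — sig = (2;(1))
  P={1,6}:  v_{1} + v_{6} = v_{3} — sig = (2;(1))
  P={2,6}:  v_{2} + v_{6} = v_{7} — sig = (2;(1))
  P={2,7}:  v_{2} + v_{7} = v_{5} — sig = (2;(1))
  P={2,8}:  v_{2} + v_{8} = v_{1} — sig = (2;(1))
  P={3,5}:  v_{3} + v_{5} = v_{7} — sig = (2;(1))
  P={3,7}:  v_{3} + v_{7} = v_{6} — sig = (2;(1))
  P={4,8}:  v_{4} + v_{8} = v_{7} — sig = (2;(1))
  P={5,7}:  v_{5} + v_{7} = v_{4} — sig = (2;(1))
  P={7,8}:  v_{7} + v_{8} = v_{3} — sig = (2;(1))
  P={2,4}:  v_{2} + v_{4} = 2·v_{5} — sig = (2;(2))
  P={3,4}:  v_{3} + v_{4} = 2·v_{7} — sig = (2;(2))
  P={5,6}:  v_{5} + v_{6} = 2·v_{7} — sig = (2;(2))
  P={6,8}:  v_{6} + v_{8} = 2·v_{3} — sig = (2;(2))
  P={4,6}:  v_{4} + v_{6} = 3·v_{7} — sig = (2;(3))

so the primitive-relation signature multiset is
    |P|=2: 20 collections, coeffs (), (), (), (1), (1), (1), (1), (1), (1), (1), (1), (1), (1), (1), (1), (2), (2), (2), (2), (3)


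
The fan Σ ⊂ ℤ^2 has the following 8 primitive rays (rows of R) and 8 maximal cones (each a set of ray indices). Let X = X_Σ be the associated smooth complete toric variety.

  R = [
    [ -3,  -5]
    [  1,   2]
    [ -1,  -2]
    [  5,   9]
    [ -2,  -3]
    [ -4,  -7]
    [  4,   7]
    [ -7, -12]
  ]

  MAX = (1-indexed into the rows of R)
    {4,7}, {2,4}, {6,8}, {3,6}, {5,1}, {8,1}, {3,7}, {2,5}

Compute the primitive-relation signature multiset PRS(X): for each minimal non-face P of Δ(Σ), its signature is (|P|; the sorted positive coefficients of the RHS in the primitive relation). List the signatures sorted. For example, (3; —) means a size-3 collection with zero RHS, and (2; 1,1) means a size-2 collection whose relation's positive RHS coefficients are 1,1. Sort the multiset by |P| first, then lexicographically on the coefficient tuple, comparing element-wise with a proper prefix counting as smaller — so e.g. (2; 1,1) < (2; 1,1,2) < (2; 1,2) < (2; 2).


Minimal non-faces — 20 found among 8 rays, 8 max cones:

  • {2,3}:  v_{2} + v_{3} = 0  ⇒ sig = (2; —)
  • {6,7}:  v_{6} + v_{7} = 0  ⇒ sig = (2; —)
  • {1,2}:  v_{1} + v_{2} = v_{5}  ⇒ sig = (2; 1)
  • {1,3}:  v_{1} + v_{3} = v_{6}  ⇒ sig = (2; 1)
  • {1,6}:  v_{1} + v_{6} = v_{8}  ⇒ sig = (2; 1)
  • {1,7}:  v_{1} + v_{7} = v_{2}  ⇒ sig = (2; 1)
  • {2,6}:  v_{2} + v_{6} = v_{1}  ⇒ sig = (2; 1)
  • {2,7}:  v_{2} + v_{7} = v_{4}  ⇒ sig = (2; 1)
  • {3,4}:  v_{3} + v_{4} = v_{7}  ⇒ sig = (2; 1)
  • {3,5}:  v_{3} + v_{5} = v_{1}  ⇒ sig = (2; 1)
  • {4,6}:  v_{4} + v_{6} = v_{2}  ⇒ sig = (2; 1)
  • {4,8}:  v_{4} + v_{8} = v_{5}  ⇒ sig = (2; 1)
  • {7,8}:  v_{7} + v_{8} = v_{1}  ⇒ sig = (2; 1)
  • {1,4}:  v_{1} + v_{4} = 2·v_{2}  ⇒ sig = (2; 2)
  • {2,8}:  v_{2} + v_{8} = 2·v_{1}  ⇒ sig = (2; 2)
  • {3,8}:  v_{3} + v_{8} = 2·v_{6}  ⇒ sig = (2; 2)
  • {5,6}:  v_{5} + v_{6} = 2·v_{1}  ⇒ sig = (2; 2)
  • {5,7}:  v_{5} + v_{7} = 2·v_{2}  ⇒ sig = (2; 2)
  • {4,5}:  v_{4} + v_{5} = 3·v_{2}  ⇒ sig = (2; 3)
  • {5,8}:  v_{5} + v_{8} = 3·v_{1}  ⇒ sig = (2; 3)

Signatures (|P|; sorted positive RHS coefficients), sorted:
    |P|=2: 20 collections, coeffs (), (), (1), (1), (1), (1), (1), (1), (1), (1), (1), (1), (1), (2), (2), (2), (2), (2), (3), (3)


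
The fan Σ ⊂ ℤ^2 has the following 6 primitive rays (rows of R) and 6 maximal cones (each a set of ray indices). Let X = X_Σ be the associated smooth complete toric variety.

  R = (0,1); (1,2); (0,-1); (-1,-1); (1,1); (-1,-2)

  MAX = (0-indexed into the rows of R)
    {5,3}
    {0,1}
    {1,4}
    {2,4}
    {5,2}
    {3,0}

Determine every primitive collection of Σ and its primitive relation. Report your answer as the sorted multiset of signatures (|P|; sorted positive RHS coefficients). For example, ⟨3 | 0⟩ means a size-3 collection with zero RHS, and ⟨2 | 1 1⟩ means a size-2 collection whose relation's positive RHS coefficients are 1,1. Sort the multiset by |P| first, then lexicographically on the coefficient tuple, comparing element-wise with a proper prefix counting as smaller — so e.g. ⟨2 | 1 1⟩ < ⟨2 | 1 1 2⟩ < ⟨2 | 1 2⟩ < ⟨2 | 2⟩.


Minimal non-faces — 9 found among 6 rays, 6 max cones:

  {0,2}:  v_{0} + v_{2} = 0 — sig = ⟨2 | 0⟩
  {1,5}:  v_{1} + v_{5} = 0 — sig = ⟨2 | 0⟩
  {3,4}:  v_{3} + v_{4} = 0 — sig = ⟨2 | 0⟩
  {0,4}:  v_{0} + v_{4} = v_{1} — sig = ⟨2 | 1⟩
  {0,5}:  v_{0} + v_{5} = v_{3} — sig = ⟨2 | 1⟩
  {1,2}:  v_{1} + v_{2} = v_{4} — sig = ⟨2 | 1⟩
  {1,3}:  v_{1} + v_{3} = v_{0} — sig = ⟨2 | 1⟩
  {2,3}:  v_{2} + v_{3} = v_{5} — sig = ⟨2 | 1⟩
  {4,5}:  v_{4} + v_{5} = v_{2} — sig = ⟨2 | 1⟩

Sorted signature multiset PRS(X):
{ ⟨2 | 0⟩ ×3,  ⟨2 | 1⟩ ×6 }


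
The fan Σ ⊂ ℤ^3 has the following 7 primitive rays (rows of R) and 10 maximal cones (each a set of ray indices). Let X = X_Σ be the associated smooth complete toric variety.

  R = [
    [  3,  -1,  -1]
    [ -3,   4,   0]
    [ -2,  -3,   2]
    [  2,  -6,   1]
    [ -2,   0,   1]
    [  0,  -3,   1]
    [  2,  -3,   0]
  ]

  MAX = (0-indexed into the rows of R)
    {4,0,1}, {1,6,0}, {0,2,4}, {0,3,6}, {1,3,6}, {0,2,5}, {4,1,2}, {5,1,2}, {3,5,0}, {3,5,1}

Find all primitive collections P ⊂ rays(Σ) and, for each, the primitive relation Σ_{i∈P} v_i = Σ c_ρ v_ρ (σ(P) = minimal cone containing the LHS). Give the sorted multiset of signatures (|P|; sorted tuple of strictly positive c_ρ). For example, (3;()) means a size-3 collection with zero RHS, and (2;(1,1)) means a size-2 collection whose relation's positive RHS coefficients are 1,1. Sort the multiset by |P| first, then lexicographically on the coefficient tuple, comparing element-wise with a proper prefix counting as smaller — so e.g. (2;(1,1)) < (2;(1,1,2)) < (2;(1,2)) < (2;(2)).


Δ(Σ) — 7 vertices, 9 min non-faces:

  P = {4,5}:  v_{4} + v_{5} = v_{2}  ⇒ sig = (2;(1))
  P = {4,6}:  v_{4} + v_{6} = v_{5}  ⇒ sig = (2;(1))
  P = {5,6}:  v_{5} + v_{6} = v_{3}  ⇒ sig = (2;(1))
  P = {2,6}:  v_{2} + v_{6} = 2·v_{5}  ⇒ sig = (2;(2))
  P = {3,4}:  v_{3} + v_{4} = 2·v_{5}  ⇒ sig = (2;(2))
  P = {2,3}:  v_{2} + v_{3} = 3·v_{5}  ⇒ sig = (2;(3))
  P = {0,1,5}:  v_{0} + v_{1} + v_{5} = 0  ⇒ sig = (3;())
  P = {0,1,2}:  v_{0} + v_{1} + v_{2} = v_{4}  ⇒ sig = (3;(1))
  P = {0,1,3}:  v_{0} + v_{1} + v_{3} = v_{6}  ⇒ sig = (3;(1))

Signatures (|P|; sorted positive RHS coefficients), sorted:
[(2;(1)), (2;(1)), (2;(1)), (2;(2)), (2;(2)), (2;(3)), (3;()), (3;(1)), (3;(1))]


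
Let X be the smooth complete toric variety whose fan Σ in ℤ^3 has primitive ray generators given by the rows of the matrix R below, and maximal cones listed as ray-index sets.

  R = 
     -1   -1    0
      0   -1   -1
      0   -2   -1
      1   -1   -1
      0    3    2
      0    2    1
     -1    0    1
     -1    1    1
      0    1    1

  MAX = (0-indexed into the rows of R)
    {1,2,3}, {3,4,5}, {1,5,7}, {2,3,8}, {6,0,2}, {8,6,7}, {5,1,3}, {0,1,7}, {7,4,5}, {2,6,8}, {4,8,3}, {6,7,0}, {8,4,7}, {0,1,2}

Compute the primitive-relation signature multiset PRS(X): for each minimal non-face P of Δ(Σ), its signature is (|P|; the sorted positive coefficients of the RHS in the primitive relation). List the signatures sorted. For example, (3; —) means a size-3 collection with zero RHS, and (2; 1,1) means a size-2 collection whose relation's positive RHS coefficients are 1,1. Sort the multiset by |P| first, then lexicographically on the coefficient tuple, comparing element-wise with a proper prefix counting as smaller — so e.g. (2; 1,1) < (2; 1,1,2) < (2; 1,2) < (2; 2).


|primitive collections| = 15. Relations:

  P = {1,8}:  v_{1} + v_{8} = 0  so sig = (2; —)
  P = {2,5}:  v_{2} + v_{5} = 0  so sig = (2; —)
  P = {3,7}:  v_{3} + v_{7} = 0  so sig = (2; —)
  P = {0,3}:  v_{0} + v_{3} = v_{2}  so sig = (2; 1)
  P = {0,5}:  v_{0} + v_{5} = v_{7}  so sig = (2; 1)
  P = {0,8}:  v_{0} + v_{8} = v_{6}  so sig = (2; 1)
  P = {1,4}:  v_{1} + v_{4} = v_{5}  so sig = (2; 1)
  P = {1,6}:  v_{1} + v_{6} = v_{0}  so sig = (2; 1)
  P = {2,4}:  v_{2} + v_{4} = v_{8}  so sig = (2; 1)
  P = {2,7}:  v_{2} + v_{7} = v_{0}  so sig = (2; 1)
  P = {5,8}:  v_{5} + v_{8} = v_{4}  so sig = (2; 1)
  P = {0,4}:  v_{0} + v_{4} = v_{7} + v_{8}  so sig = (2; 1,1)
  P = {3,6}:  v_{3} + v_{6} = v_{2} + v_{8}  so sig = (2; 1,1)
  P = {5,6}:  v_{5} + v_{6} = v_{7} + v_{8}  so sig = (2; 1,1)
  P = {4,6}:  v_{4} + v_{6} = v_{7} + 2·v_{8}  so sig = (2; 1,2)

Signatures (|P|; sorted positive RHS coefficients), sorted:
{ (2; —) ×3,  (2; 1) ×8,  (2; 1,1) ×3,  (2; 1,2) }
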